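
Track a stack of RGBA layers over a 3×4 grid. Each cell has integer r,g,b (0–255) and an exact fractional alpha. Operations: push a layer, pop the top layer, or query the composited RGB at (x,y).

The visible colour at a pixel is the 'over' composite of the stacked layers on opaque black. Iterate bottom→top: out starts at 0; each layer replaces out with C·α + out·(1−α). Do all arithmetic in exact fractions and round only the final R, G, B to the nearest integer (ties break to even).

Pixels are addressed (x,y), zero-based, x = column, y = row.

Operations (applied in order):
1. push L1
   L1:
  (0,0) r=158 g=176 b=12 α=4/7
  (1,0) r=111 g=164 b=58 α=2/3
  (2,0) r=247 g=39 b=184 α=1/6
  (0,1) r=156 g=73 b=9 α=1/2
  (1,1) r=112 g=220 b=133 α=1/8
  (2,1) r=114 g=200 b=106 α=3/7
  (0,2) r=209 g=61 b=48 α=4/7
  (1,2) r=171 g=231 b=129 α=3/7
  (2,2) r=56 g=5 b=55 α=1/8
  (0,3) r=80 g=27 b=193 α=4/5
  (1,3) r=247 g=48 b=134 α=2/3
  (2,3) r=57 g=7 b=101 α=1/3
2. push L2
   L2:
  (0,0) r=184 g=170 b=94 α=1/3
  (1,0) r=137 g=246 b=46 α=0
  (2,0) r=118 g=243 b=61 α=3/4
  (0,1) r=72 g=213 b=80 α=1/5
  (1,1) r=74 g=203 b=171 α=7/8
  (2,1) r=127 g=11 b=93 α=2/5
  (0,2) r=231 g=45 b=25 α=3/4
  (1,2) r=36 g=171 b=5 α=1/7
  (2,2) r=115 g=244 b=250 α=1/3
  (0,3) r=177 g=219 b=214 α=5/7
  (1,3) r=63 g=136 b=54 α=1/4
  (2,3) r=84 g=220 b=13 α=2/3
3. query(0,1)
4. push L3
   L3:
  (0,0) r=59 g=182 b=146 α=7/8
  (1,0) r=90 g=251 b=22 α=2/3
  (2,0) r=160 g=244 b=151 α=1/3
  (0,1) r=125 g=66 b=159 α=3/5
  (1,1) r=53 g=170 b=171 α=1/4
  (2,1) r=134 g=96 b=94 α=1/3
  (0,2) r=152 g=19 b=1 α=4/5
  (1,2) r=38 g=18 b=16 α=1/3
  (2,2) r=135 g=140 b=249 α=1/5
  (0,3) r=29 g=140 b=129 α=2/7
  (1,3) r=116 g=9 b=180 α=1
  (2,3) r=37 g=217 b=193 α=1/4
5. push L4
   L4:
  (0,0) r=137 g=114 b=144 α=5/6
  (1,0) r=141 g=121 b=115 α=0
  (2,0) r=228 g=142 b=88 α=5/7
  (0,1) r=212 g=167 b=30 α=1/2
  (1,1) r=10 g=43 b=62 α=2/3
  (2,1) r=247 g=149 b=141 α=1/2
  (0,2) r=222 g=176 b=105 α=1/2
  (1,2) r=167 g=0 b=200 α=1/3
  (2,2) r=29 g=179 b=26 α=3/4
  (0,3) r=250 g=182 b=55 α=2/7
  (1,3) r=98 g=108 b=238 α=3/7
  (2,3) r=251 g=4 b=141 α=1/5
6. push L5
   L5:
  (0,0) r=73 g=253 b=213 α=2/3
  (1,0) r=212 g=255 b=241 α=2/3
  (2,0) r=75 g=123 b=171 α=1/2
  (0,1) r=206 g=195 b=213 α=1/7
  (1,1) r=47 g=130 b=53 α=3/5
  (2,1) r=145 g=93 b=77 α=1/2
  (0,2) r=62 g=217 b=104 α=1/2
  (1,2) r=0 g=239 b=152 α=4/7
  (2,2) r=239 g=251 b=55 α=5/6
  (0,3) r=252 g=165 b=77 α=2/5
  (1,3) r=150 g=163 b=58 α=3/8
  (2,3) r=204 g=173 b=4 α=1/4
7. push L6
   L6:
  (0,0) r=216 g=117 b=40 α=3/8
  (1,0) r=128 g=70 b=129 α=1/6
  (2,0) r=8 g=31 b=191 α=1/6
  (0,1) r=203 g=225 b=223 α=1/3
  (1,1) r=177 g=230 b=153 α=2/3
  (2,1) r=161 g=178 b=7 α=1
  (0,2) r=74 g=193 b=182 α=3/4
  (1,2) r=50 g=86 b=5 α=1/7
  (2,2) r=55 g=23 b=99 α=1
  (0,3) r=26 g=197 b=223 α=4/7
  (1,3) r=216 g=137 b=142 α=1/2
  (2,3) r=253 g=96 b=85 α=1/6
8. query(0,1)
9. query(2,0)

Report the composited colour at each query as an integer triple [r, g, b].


query (0,1) [L1,L2] — begin 0,0,0
+L1 (α=1/2) → [78, 73/2, 9/2]
+L2 (α=1/5) → [384/5, 359/5, 98/5]
rounded: [77, 72, 20]

(0,1) stack=L1,L2,L3,L4,L5,L6; from [0,0,0]:
after L1 α=1/2: [78, 73/2, 9/2]
after L2 α=1/5: [384/5, 359/5, 98/5]
after L3 α=3/5: [2643/25, 1708/25, 2581/25]
after L4 α=1/2: [7943/50, 5883/50, 3331/50]
after L5 α=1/7: [28979/175, 22524/175, 15318/175]
after L6 α=1/3: [31161/175, 28141/175, 69661/525]
rounded: [178, 161, 133]

query (2,0) [L1,L2,L3,L4,L5,L6] — begin 0,0,0
L1 α=1/6: [247/6, 13/2, 92/3]
L2 α=3/4: [2371/24, 1471/8, 641/12]
L3 α=1/3: [4291/36, 2447/12, 1547/18]
L4 α=5/7: [24811/126, 6707/42, 5507/63]
L5 α=1/2: [34261/252, 11873/84, 8140/63]
L6 α=1/6: [173321/1512, 61969/504, 52733/378]
rounded: [115, 123, 140]


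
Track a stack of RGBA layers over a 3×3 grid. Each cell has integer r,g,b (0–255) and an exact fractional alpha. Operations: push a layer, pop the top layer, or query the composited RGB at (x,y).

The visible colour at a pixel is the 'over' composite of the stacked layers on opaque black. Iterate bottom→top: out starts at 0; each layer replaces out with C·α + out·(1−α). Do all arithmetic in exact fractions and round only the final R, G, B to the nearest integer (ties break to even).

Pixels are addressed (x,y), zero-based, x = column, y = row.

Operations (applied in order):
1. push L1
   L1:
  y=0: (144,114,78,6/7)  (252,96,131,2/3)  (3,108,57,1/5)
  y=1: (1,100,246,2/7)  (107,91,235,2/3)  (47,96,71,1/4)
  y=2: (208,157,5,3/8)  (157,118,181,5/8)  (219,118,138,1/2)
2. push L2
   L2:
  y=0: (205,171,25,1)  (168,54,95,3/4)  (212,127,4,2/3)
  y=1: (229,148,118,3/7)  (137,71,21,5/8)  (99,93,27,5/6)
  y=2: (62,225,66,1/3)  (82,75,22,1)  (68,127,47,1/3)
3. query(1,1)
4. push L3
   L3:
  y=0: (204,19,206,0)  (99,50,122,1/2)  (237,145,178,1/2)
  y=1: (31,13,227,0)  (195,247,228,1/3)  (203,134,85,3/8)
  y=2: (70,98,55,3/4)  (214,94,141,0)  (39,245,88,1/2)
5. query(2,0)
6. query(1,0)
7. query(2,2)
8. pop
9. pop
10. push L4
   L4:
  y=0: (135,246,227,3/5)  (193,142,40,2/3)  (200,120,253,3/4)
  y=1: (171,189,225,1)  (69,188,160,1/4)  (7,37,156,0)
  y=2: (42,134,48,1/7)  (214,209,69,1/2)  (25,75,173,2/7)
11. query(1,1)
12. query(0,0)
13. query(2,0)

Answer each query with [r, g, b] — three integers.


at x=1,y=1 over L1,L2:
after L1 α=2/3: [214/3, 182/3, 470/3]
after L2 α=5/8: [899/8, 537/8, 575/8]
→ [112, 67, 72]

query (2,0) [L1,L2,L3] — begin 0,0,0
L1 α=1/5: [3/5, 108/5, 57/5]
L2 α=2/3: [2123/15, 1378/15, 97/15]
L3 α=1/2: [2839/15, 3553/30, 2767/30]
= [189, 118, 92]

at x=1,y=0 over L1,L2,L3:
L1 α=2/3: [168, 64, 262/3]
L2 α=3/4: [168, 113/2, 1117/12]
L3 α=1/2: [267/2, 213/4, 2581/24]
rounded: [134, 53, 108]

(2,2) stack=L1,L2,L3; from [0,0,0]:
+L1 (α=1/2) → [219/2, 59, 69]
+L2 (α=1/3) → [287/3, 245/3, 185/3]
+L3 (α=1/2) → [202/3, 490/3, 449/6]
= [67, 163, 75]

query (1,1) [L1,L4] — begin 0,0,0
L1 α=2/3: [214/3, 182/3, 470/3]
L4 α=1/4: [283/4, 185/2, 315/2]
rounded: [71, 92, 158]

query (0,0) [L1,L4] — begin 0,0,0
L1 α=6/7: [864/7, 684/7, 468/7]
L4 α=3/5: [4563/35, 6534/35, 5703/35]
= [130, 187, 163]

at x=2,y=0 over L1,L4:
+L1 (α=1/5) → [3/5, 108/5, 57/5]
+L4 (α=3/4) → [3003/20, 477/5, 963/5]
→ [150, 95, 193]


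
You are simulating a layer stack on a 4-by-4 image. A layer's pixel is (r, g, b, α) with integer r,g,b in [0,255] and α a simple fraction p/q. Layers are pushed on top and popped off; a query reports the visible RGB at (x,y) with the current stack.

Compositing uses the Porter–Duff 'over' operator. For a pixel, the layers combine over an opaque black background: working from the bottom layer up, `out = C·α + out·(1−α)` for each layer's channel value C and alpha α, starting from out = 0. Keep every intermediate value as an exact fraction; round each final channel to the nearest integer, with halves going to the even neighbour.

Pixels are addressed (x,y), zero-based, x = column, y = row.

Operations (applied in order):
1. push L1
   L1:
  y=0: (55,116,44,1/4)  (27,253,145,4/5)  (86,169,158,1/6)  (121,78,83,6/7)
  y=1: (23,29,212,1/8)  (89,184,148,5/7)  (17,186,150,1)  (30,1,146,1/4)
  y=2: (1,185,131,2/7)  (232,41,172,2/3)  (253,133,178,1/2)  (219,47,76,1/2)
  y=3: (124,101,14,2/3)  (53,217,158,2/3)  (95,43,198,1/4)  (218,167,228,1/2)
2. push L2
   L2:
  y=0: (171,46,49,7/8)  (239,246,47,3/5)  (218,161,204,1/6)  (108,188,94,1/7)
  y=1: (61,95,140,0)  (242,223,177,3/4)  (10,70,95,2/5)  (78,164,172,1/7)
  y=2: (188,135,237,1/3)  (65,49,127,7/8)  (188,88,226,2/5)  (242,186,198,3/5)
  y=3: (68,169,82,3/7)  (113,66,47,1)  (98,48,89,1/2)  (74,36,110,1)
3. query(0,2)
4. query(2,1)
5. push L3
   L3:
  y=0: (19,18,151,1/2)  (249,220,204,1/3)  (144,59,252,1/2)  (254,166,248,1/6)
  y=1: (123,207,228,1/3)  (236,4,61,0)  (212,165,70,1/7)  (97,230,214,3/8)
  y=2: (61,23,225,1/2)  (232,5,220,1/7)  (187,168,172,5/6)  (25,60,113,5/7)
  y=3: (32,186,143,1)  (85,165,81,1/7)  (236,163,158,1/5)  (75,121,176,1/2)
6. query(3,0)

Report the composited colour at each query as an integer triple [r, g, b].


at x=0,y=2 over L1,L2:
L1 α=2/7: [2/7, 370/7, 262/7]
L2 α=1/3: [440/7, 1685/21, 2183/21]
→ [63, 80, 104]

(2,1) stack=L1,L2; from [0,0,0]:
after L1 α=1: [17, 186, 150]
after L2 α=2/5: [71/5, 698/5, 128]
rounded: [14, 140, 128]

(3,0) stack=L1,L2,L3; from [0,0,0]:
after L1 α=6/7: [726/7, 468/7, 498/7]
after L2 α=1/7: [5112/49, 4124/49, 3646/49]
after L3 α=1/6: [19003/147, 14377/147, 15191/147]
→ [129, 98, 103]


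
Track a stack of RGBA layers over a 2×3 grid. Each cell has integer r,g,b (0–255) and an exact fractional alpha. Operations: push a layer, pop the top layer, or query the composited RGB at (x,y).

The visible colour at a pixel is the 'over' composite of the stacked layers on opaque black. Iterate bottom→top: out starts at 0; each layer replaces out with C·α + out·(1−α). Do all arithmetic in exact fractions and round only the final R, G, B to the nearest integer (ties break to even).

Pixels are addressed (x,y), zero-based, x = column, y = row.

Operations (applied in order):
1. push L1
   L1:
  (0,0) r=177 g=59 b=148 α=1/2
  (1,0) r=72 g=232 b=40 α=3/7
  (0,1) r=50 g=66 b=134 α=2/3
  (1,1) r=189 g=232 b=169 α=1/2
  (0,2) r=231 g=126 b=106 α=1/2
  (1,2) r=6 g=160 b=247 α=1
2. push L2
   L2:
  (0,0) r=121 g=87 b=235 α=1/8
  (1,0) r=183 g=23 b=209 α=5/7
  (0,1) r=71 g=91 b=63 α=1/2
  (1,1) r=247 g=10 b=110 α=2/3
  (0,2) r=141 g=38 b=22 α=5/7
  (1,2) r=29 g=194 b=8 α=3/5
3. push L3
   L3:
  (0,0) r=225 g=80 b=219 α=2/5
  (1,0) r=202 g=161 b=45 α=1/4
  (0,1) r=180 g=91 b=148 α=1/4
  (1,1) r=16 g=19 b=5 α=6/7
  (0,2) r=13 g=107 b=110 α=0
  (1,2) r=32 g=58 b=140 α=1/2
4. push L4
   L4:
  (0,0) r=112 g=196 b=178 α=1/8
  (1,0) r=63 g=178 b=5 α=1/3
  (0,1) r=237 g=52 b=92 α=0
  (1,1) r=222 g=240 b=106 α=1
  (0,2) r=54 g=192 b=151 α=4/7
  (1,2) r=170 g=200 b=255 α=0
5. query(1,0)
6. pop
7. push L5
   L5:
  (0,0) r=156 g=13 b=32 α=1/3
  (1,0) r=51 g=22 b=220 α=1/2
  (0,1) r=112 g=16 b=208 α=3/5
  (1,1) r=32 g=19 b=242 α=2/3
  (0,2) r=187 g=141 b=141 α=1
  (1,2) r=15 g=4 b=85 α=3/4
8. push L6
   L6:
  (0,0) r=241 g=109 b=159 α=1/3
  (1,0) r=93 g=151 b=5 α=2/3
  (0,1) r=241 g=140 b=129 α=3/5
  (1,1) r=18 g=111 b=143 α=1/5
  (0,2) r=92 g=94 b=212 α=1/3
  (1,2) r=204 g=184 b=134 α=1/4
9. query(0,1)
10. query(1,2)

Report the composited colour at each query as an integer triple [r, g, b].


(1,0) stack=L1,L2,L3,L4; from [0,0,0]:
+L1 (α=3/7) → [216/7, 696/7, 120/7]
+L2 (α=5/7) → [6837/49, 2197/49, 7555/49]
+L3 (α=1/4) → [30409/196, 3620/49, 12435/98]
+L4 (α=1/3) → [36583/294, 15962/147, 12680/147]
= [124, 109, 86]

(0,1) stack=L1,L2,L3,L5,L6; from [0,0,0]:
L1 α=2/3: [100/3, 44, 268/3]
L2 α=1/2: [313/6, 135/2, 457/6]
L3 α=1/4: [673/8, 587/8, 753/8]
L5 α=3/5: [2017/20, 779/20, 3249/20]
L6 α=3/5: [9247/50, 4979/50, 7119/50]
rounded: [185, 100, 142]

at x=1,y=2 over L1,L2,L3,L5,L6:
+L1 (α=1) → [6, 160, 247]
+L2 (α=3/5) → [99/5, 902/5, 518/5]
+L3 (α=1/2) → [259/10, 596/5, 609/5]
+L5 (α=3/4) → [709/40, 164/5, 471/5]
+L6 (α=1/4) → [10287/160, 353/5, 2083/20]
= [64, 71, 104]


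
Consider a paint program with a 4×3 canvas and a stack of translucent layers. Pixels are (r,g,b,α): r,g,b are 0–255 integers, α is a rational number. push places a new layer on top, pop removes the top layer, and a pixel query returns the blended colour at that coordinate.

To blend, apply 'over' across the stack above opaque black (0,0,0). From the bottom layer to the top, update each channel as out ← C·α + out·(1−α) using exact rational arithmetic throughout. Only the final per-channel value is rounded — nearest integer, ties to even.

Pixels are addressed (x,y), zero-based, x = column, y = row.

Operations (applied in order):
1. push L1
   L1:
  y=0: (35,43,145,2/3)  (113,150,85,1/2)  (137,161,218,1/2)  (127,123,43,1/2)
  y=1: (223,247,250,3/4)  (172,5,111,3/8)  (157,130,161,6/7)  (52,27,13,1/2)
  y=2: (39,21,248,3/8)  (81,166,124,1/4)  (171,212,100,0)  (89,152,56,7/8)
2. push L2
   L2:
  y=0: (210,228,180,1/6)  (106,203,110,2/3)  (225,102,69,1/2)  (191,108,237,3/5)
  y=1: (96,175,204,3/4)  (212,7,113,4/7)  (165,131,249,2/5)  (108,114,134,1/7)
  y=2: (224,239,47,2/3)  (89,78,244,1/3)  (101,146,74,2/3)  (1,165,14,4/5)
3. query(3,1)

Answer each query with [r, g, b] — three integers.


at x=3,y=1 over L1,L2:
+L1 (α=1/2) → [26, 27/2, 13/2]
+L2 (α=1/7) → [264/7, 195/7, 173/7]
= [38, 28, 25]


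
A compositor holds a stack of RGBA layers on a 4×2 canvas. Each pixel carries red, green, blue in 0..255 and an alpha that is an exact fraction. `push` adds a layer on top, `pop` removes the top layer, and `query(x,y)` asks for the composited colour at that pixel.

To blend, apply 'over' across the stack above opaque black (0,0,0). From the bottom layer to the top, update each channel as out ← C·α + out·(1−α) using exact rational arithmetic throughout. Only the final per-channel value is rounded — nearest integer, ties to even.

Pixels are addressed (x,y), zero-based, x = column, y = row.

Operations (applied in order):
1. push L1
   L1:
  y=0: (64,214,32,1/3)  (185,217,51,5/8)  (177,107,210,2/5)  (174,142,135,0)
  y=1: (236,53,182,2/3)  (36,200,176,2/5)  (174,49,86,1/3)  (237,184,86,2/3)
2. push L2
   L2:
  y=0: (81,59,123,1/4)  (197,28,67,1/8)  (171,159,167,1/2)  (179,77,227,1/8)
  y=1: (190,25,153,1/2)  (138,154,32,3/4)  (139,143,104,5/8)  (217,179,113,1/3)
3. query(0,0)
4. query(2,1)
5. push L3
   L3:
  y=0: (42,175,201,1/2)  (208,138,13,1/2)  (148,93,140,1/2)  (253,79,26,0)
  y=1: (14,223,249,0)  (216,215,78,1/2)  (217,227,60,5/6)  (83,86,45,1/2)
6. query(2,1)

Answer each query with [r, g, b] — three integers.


at x=0,y=0 over L1,L2:
after L1 α=1/3: [64/3, 214/3, 32/3]
after L2 α=1/4: [145/4, 273/4, 155/4]
rounded: [36, 68, 39]

query (2,1) [L1,L2] — begin 0,0,0
L1 α=1/3: [58, 49/3, 86/3]
L2 α=5/8: [869/8, 191/2, 303/4]
→ [109, 96, 76]

query (2,1) [L1,L2,L3] — begin 0,0,0
after L1 α=1/3: [58, 49/3, 86/3]
after L2 α=5/8: [869/8, 191/2, 303/4]
after L3 α=5/6: [3183/16, 2461/12, 501/8]
rounded: [199, 205, 63]


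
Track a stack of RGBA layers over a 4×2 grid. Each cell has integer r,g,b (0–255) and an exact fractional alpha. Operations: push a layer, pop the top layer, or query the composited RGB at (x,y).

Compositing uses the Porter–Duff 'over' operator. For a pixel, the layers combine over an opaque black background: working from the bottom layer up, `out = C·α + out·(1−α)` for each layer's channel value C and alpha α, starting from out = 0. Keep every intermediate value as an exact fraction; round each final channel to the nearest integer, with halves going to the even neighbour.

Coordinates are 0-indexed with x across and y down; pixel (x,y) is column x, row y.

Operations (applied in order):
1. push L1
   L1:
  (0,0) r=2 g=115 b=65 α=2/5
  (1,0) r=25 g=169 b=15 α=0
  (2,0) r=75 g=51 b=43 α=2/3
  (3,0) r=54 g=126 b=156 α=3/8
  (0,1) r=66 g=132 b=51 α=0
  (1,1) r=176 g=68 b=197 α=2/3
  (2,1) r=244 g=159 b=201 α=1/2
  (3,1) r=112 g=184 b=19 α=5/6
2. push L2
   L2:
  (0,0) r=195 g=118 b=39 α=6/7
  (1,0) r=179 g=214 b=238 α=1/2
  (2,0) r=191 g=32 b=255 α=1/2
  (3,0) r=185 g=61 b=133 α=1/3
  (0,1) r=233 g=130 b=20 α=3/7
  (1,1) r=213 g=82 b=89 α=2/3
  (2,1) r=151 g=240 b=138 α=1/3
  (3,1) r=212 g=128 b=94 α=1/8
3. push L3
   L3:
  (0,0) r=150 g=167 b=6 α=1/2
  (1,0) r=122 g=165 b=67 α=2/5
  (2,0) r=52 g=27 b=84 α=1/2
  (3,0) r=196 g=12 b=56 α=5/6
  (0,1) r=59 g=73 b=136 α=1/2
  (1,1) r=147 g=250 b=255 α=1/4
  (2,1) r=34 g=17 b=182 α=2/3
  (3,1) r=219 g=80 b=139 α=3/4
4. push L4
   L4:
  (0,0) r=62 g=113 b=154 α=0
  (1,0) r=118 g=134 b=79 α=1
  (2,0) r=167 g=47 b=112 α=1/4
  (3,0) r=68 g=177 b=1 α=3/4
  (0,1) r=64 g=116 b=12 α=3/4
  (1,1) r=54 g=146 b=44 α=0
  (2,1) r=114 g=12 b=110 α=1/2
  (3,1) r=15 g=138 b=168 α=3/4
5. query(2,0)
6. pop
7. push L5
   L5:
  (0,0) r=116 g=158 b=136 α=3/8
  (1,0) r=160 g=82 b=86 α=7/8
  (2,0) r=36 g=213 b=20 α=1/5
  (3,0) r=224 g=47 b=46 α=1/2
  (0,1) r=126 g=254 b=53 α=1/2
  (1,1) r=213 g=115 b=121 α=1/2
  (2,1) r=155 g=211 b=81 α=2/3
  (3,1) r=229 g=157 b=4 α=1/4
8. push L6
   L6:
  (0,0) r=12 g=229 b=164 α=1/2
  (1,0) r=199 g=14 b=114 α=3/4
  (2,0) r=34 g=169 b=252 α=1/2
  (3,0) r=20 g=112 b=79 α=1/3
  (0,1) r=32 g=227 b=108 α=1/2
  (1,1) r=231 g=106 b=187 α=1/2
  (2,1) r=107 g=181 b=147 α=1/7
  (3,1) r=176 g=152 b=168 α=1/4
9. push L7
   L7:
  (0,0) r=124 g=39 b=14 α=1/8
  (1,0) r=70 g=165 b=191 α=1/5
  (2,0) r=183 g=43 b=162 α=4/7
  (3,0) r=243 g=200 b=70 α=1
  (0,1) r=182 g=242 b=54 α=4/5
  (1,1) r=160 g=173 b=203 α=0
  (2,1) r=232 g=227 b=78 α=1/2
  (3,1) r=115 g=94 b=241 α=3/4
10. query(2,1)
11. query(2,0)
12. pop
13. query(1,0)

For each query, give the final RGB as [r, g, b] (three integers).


at x=2,y=0 over L1,L2,L3,L4:
+L1 (α=2/3) → [50, 34, 86/3]
+L2 (α=1/2) → [241/2, 33, 851/6]
+L3 (α=1/2) → [345/4, 30, 1355/12]
+L4 (α=1/4) → [1703/16, 137/4, 1803/16]
= [106, 34, 113]

query (2,1) [L1,L2,L3,L5,L6,L7] — begin 0,0,0
after L1 α=1/2: [122, 159/2, 201/2]
after L2 α=1/3: [395/3, 133, 113]
after L3 α=2/3: [599/9, 167/3, 159]
after L5 α=2/3: [3389/27, 1433/9, 107]
after L6 α=1/7: [7741/63, 487/3, 789/7]
after L7 α=1/2: [22357/126, 584/3, 1335/14]
rounded: [177, 195, 95]

query (2,0) [L1,L2,L3,L5,L6,L7] — begin 0,0,0
+L1 (α=2/3) → [50, 34, 86/3]
+L2 (α=1/2) → [241/2, 33, 851/6]
+L3 (α=1/2) → [345/4, 30, 1355/12]
+L5 (α=1/5) → [381/5, 333/5, 283/3]
+L6 (α=1/2) → [551/10, 589/5, 1039/6]
+L7 (α=4/7) → [8973/70, 2627/35, 2335/14]
= [128, 75, 167]

(1,0) stack=L1,L2,L3,L5,L6; from [0,0,0]:
after L1 α=0: [0, 0, 0]
after L2 α=1/2: [179/2, 107, 119]
after L3 α=2/5: [205/2, 651/5, 491/5]
after L5 α=7/8: [2445/16, 3521/40, 3501/40]
after L6 α=3/4: [11997/64, 5201/160, 17181/160]
rounded: [187, 33, 107]


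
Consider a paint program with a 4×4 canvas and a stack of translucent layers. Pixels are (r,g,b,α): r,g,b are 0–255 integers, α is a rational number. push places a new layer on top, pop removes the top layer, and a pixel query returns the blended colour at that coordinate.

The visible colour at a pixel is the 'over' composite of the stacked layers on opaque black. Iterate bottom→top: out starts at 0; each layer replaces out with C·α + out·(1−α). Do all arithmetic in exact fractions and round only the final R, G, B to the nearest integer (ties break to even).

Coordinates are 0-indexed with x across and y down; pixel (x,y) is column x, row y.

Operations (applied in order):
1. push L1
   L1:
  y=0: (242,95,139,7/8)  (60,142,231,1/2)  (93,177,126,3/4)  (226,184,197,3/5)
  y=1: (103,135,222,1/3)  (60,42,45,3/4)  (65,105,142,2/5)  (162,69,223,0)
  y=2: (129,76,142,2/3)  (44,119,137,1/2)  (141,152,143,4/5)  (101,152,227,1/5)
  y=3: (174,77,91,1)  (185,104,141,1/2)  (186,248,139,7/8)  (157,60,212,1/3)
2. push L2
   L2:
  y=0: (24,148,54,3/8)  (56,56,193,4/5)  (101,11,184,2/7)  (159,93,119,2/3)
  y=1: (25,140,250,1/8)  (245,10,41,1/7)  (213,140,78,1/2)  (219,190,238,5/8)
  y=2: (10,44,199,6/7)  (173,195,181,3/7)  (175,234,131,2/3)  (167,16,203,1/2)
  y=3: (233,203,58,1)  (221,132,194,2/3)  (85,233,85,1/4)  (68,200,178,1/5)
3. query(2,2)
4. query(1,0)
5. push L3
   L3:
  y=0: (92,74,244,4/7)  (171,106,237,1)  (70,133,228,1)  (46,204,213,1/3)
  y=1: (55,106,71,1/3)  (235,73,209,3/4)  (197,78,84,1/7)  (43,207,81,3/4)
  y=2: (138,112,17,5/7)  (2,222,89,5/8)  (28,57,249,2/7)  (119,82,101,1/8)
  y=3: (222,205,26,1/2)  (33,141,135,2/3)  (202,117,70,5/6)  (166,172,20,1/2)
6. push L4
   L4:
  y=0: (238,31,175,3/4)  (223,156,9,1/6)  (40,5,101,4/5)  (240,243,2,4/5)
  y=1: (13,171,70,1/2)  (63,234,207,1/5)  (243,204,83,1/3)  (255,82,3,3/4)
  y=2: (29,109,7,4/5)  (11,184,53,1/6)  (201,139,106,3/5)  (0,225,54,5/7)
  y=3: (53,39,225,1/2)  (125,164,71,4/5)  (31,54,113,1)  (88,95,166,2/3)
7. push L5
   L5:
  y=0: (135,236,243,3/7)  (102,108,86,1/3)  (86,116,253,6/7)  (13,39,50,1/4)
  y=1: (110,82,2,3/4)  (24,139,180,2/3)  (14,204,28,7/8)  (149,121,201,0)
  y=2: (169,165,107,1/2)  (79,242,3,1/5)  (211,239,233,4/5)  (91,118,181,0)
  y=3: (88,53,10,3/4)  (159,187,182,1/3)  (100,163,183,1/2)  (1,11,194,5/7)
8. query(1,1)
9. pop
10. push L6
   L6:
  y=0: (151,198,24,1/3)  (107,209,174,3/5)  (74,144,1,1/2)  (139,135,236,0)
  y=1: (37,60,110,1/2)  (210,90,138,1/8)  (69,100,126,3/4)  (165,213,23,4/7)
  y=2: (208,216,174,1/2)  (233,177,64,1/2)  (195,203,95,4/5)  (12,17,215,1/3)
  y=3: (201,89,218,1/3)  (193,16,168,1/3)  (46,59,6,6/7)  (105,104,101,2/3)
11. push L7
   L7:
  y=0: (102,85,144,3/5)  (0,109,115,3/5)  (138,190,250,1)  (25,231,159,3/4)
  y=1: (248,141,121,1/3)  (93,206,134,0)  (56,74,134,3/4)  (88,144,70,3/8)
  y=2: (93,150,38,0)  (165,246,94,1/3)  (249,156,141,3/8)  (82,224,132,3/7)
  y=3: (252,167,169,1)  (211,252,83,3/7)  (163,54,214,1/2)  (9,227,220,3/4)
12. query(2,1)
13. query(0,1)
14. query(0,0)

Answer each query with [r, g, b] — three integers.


query (2,2) [L1,L2] — begin 0,0,0
after L1 α=4/5: [564/5, 608/5, 572/5]
after L2 α=2/3: [2314/15, 2948/15, 1882/15]
= [154, 197, 125]

query (1,0) [L1,L2] — begin 0,0,0
L1 α=1/2: [30, 71, 231/2]
L2 α=4/5: [254/5, 59, 355/2]
= [51, 59, 178]

(1,1) stack=L1,L2,L3,L4,L5; from [0,0,0]:
+L1 (α=3/4) → [45, 63/2, 135/4]
+L2 (α=1/7) → [515/7, 199/7, 487/14]
+L3 (α=3/4) → [2725/14, 433/7, 9265/56]
+L4 (α=1/5) → [5891/35, 674/7, 12163/70]
+L5 (α=2/3) → [7571/105, 2620/21, 37363/210]
→ [72, 125, 178]

(2,1) stack=L1,L2,L3,L4,L6,L7; from [0,0,0]:
L1 α=2/5: [26, 42, 284/5]
L2 α=1/2: [239/2, 91, 337/5]
L3 α=1/7: [914/7, 624/7, 2442/35]
L4 α=1/3: [3529/21, 892/7, 7789/105]
L6 α=3/4: [1969/21, 748/7, 47479/420]
L7 α=3/4: [5497/84, 1151/14, 216319/1680]
rounded: [65, 82, 129]

query (0,1) [L1,L2,L3,L4,L6,L7] — begin 0,0,0
L1 α=1/3: [103/3, 45, 74]
L2 α=1/8: [199/6, 455/8, 96]
L3 α=1/3: [364/9, 293/4, 263/3]
L4 α=1/2: [481/18, 977/8, 473/6]
L6 α=1/2: [1147/36, 1457/16, 1133/12]
L7 α=1/3: [5611/54, 2585/24, 1859/18]
rounded: [104, 108, 103]

(0,0) stack=L1,L2,L3,L4,L6,L7; from [0,0,0]:
after L1 α=7/8: [847/4, 665/8, 973/8]
after L2 α=3/8: [4523/32, 6877/64, 6161/64]
after L3 α=4/7: [25345/224, 39575/448, 80947/448]
after L4 α=3/4: [185281/896, 81239/1792, 316147/1792]
after L6 α=1/3: [252929/1344, 258647/2688, 337651/2688]
after L7 α=3/5: [458561/3360, 601367/6720, 918259/6720]
→ [136, 89, 137]


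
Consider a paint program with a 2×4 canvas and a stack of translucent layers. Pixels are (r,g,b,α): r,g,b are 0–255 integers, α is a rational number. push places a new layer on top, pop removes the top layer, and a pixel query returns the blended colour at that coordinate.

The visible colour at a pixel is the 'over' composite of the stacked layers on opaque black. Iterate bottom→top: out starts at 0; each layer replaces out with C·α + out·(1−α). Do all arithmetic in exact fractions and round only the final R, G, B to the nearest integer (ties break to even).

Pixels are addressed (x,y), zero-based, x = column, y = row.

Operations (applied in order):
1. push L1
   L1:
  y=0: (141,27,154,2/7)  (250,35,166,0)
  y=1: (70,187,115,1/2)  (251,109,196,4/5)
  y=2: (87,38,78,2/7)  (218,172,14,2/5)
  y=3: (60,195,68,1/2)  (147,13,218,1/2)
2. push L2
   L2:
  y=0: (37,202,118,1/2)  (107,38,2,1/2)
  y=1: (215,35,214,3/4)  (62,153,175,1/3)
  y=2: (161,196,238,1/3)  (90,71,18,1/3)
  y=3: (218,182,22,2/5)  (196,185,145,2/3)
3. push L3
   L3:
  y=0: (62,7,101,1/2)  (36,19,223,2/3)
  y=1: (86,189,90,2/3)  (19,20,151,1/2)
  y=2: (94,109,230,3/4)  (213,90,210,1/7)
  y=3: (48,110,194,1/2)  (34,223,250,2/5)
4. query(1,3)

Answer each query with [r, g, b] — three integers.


(1,3) stack=L1,L2,L3; from [0,0,0]:
after L1 α=1/2: [147/2, 13/2, 109]
after L2 α=2/3: [931/6, 251/2, 133]
after L3 α=2/5: [1067/10, 329/2, 899/5]
= [107, 164, 180]


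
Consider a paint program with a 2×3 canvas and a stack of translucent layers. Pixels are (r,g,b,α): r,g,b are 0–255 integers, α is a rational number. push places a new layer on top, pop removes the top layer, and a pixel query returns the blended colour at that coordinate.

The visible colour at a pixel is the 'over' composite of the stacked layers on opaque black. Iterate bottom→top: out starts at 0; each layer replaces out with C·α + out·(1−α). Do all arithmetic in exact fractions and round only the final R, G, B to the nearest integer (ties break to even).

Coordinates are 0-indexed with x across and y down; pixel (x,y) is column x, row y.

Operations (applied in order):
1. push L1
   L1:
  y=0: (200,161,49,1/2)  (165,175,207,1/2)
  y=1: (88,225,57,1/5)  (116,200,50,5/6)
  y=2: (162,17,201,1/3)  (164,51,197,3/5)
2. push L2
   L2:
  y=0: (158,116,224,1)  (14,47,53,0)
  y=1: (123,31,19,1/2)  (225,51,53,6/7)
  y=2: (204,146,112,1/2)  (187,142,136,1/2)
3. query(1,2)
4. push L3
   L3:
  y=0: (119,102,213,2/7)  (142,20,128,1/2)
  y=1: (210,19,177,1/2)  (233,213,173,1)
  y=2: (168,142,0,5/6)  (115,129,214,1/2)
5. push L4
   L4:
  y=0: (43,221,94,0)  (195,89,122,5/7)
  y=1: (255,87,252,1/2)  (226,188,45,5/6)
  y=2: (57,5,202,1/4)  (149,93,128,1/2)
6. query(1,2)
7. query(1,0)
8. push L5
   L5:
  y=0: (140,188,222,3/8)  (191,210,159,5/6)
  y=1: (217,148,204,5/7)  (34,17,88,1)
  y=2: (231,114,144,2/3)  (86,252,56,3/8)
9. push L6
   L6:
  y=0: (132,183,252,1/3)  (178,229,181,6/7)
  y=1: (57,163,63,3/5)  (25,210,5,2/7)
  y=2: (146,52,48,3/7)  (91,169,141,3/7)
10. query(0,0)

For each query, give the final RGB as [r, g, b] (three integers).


query (1,2) [L1,L2] — begin 0,0,0
L1 α=3/5: [492/5, 153/5, 591/5]
L2 α=1/2: [1427/10, 863/10, 1271/10]
→ [143, 86, 127]

(1,2) stack=L1,L2,L3,L4; from [0,0,0]:
after L1 α=3/5: [492/5, 153/5, 591/5]
after L2 α=1/2: [1427/10, 863/10, 1271/10]
after L3 α=1/2: [2577/20, 2153/20, 3411/20]
after L4 α=1/2: [5557/40, 4013/40, 5971/40]
= [139, 100, 149]

at x=1,y=0 over L1,L2,L3,L4:
+L1 (α=1/2) → [165/2, 175/2, 207/2]
+L2 (α=0) → [165/2, 175/2, 207/2]
+L3 (α=1/2) → [449/4, 215/4, 463/4]
+L4 (α=5/7) → [2399/14, 1105/14, 1683/14]
= [171, 79, 120]

at x=0,y=0 over L1,L2,L3,L4,L5,L6:
after L1 α=1/2: [100, 161/2, 49/2]
after L2 α=1: [158, 116, 224]
after L3 α=2/7: [1028/7, 112, 1546/7]
after L4 α=0: [1028/7, 112, 1546/7]
after L5 α=3/8: [1010/7, 281/2, 1549/7]
after L6 α=1/3: [2944/21, 464/3, 4862/21]
= [140, 155, 232]


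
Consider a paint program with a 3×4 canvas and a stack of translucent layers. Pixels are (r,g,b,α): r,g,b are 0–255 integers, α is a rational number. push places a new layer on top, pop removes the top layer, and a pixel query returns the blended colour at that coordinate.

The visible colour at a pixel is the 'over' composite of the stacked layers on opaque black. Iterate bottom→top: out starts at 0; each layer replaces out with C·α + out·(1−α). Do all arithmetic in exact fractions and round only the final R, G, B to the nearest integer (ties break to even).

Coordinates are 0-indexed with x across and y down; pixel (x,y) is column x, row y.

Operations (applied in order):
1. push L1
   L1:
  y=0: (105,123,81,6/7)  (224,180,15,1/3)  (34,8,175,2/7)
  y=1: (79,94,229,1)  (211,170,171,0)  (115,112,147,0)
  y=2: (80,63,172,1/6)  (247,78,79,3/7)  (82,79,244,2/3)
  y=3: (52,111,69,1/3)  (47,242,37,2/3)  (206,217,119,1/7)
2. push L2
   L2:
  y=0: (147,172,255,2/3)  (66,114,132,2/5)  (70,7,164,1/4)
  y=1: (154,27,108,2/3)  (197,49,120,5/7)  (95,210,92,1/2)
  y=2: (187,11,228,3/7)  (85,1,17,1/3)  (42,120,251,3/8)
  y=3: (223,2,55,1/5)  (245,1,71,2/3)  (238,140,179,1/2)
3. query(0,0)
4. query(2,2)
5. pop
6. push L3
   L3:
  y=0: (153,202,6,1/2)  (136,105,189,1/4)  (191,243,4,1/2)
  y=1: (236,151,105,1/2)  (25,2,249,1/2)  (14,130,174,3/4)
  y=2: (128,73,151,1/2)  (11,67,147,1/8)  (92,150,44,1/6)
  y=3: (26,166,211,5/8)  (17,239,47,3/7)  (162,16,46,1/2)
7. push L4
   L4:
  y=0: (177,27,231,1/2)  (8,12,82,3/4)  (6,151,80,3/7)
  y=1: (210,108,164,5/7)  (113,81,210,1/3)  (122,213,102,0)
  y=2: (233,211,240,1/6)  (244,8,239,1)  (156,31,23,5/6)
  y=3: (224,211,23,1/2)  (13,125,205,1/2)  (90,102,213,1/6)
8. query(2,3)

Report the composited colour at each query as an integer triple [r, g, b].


(0,0) stack=L1,L2; from [0,0,0]:
L1 α=6/7: [90, 738/7, 486/7]
L2 α=2/3: [128, 3146/21, 1352/7]
= [128, 150, 193]

at x=2,y=2 over L1,L2:
L1 α=2/3: [164/3, 158/3, 488/3]
L2 α=3/8: [599/12, 935/12, 4699/24]
→ [50, 78, 196]

(2,3) stack=L1,L3,L4; from [0,0,0]:
L1 α=1/7: [206/7, 31, 17]
L3 α=1/2: [670/7, 47/2, 63/2]
L4 α=1/6: [1990/21, 439/12, 247/4]
= [95, 37, 62]


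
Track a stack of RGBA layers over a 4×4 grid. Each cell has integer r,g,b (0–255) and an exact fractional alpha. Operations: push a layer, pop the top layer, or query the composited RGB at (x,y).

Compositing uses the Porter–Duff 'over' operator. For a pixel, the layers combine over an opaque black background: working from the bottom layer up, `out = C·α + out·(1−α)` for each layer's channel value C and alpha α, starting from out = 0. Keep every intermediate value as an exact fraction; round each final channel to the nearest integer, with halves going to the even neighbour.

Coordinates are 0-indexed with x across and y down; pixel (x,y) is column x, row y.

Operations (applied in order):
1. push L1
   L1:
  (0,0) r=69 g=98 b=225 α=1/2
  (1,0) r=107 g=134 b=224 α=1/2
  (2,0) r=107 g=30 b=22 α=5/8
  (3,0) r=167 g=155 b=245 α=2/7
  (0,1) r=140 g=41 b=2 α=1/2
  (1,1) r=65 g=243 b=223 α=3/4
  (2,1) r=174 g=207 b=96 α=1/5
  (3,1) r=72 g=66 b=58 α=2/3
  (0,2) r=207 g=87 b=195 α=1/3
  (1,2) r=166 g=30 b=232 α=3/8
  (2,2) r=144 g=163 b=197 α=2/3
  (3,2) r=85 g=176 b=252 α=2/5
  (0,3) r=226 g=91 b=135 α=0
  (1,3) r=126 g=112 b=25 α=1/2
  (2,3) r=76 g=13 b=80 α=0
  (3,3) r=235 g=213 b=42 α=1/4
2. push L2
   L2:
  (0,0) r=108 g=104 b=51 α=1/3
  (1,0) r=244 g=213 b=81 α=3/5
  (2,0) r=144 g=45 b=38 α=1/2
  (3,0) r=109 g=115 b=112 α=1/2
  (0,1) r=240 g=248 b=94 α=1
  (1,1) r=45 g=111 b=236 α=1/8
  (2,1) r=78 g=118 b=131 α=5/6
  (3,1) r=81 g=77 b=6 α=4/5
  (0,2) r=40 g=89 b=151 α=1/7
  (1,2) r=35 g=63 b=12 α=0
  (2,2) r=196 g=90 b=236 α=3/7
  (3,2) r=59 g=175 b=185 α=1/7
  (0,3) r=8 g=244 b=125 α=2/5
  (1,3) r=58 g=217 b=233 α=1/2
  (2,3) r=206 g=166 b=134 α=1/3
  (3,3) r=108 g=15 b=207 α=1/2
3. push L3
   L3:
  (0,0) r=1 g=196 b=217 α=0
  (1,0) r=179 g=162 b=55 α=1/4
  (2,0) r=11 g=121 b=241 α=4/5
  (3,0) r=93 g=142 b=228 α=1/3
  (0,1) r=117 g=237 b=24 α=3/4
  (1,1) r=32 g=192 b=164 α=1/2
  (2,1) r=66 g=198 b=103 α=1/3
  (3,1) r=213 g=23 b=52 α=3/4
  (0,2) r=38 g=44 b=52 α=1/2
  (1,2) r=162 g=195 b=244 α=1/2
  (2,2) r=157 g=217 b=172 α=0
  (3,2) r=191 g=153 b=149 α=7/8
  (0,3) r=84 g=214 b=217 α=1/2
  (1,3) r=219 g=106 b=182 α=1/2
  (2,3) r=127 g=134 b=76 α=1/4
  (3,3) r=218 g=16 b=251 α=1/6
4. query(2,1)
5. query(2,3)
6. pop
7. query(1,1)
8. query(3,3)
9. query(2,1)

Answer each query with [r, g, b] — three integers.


query (2,1) [L1,L2,L3] — begin 0,0,0
L1 α=1/5: [174/5, 207/5, 96/5]
L2 α=5/6: [354/5, 3157/30, 3371/30]
L3 α=1/3: [346/5, 6127/45, 4916/45]
rounded: [69, 136, 109]

query (2,3) [L1,L2,L3] — begin 0,0,0
L1 α=0: [0, 0, 0]
L2 α=1/3: [206/3, 166/3, 134/3]
L3 α=1/4: [333/4, 75, 105/2]
→ [83, 75, 52]

query (1,1) [L1,L2] — begin 0,0,0
+L1 (α=3/4) → [195/4, 729/4, 669/4]
+L2 (α=1/8) → [1545/32, 5547/32, 5627/32]
→ [48, 173, 176]

(3,3) stack=L1,L2; from [0,0,0]:
+L1 (α=1/4) → [235/4, 213/4, 21/2]
+L2 (α=1/2) → [667/8, 273/8, 435/4]
= [83, 34, 109]

at x=2,y=1 over L1,L2:
+L1 (α=1/5) → [174/5, 207/5, 96/5]
+L2 (α=5/6) → [354/5, 3157/30, 3371/30]
rounded: [71, 105, 112]


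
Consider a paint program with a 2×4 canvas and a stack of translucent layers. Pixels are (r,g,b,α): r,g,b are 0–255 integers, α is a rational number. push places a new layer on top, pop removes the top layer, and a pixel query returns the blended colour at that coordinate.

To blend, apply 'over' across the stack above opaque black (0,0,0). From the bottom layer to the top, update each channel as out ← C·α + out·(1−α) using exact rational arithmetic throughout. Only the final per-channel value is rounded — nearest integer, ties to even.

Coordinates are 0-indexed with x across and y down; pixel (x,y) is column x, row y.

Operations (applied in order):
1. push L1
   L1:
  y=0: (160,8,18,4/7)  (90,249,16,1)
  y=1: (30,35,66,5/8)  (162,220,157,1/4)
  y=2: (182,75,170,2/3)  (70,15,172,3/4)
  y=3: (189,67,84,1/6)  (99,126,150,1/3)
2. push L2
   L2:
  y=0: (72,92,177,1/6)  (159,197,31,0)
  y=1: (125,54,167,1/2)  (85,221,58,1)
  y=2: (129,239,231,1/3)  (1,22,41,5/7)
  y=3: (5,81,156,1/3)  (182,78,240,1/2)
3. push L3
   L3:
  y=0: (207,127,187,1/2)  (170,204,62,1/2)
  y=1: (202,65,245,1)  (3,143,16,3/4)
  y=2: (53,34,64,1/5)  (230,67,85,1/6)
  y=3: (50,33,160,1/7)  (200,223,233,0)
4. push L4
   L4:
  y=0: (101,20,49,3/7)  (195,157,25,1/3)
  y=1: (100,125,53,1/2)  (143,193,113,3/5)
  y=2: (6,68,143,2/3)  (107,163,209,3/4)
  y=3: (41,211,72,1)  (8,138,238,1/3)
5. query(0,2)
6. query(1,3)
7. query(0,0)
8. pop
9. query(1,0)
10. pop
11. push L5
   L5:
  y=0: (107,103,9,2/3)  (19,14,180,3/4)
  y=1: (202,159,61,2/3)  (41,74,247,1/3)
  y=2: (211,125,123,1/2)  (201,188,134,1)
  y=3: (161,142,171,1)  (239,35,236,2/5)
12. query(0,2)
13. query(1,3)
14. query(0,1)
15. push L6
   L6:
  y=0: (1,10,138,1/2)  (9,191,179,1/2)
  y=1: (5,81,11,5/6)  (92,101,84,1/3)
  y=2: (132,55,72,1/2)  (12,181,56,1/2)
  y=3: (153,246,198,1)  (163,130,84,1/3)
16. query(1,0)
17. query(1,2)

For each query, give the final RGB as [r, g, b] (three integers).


(0,2) stack=L1,L2,L3,L4; from [0,0,0]:
+L1 (α=2/3) → [364/3, 50, 340/3]
+L2 (α=1/3) → [1115/9, 113, 1373/9]
+L3 (α=1/5) → [4937/45, 486/5, 6068/45]
+L4 (α=2/3) → [5477/135, 1166/15, 18938/135]
= [41, 78, 140]

query (1,3) [L1,L2,L3,L4] — begin 0,0,0
+L1 (α=1/3) → [33, 42, 50]
+L2 (α=1/2) → [215/2, 60, 145]
+L3 (α=0) → [215/2, 60, 145]
+L4 (α=1/3) → [223/3, 86, 176]
→ [74, 86, 176]

query (0,0) [L1,L2,L3,L4] — begin 0,0,0
+L1 (α=4/7) → [640/7, 32/7, 72/7]
+L2 (α=1/6) → [1852/21, 134/7, 533/14]
+L3 (α=1/2) → [6199/42, 1023/14, 3151/28]
+L4 (α=3/7) → [18761/147, 2466/49, 4180/49]
rounded: [128, 50, 85]

query (1,0) [L1,L2,L3] — begin 0,0,0
L1 α=1: [90, 249, 16]
L2 α=0: [90, 249, 16]
L3 α=1/2: [130, 453/2, 39]
= [130, 226, 39]

(0,2) stack=L1,L2,L5; from [0,0,0]:
+L1 (α=2/3) → [364/3, 50, 340/3]
+L2 (α=1/3) → [1115/9, 113, 1373/9]
+L5 (α=1/2) → [1507/9, 119, 1240/9]
→ [167, 119, 138]

query (1,3) [L1,L2,L5] — begin 0,0,0
L1 α=1/3: [33, 42, 50]
L2 α=1/2: [215/2, 60, 145]
L5 α=2/5: [1601/10, 50, 907/5]
→ [160, 50, 181]

(0,1) stack=L1,L2,L5; from [0,0,0]:
L1 α=5/8: [75/4, 175/8, 165/4]
L2 α=1/2: [575/8, 607/16, 833/8]
L5 α=2/3: [1269/8, 5695/48, 603/8]
→ [159, 119, 75]

at x=1,y=0 over L1,L2,L5,L6:
L1 α=1: [90, 249, 16]
L2 α=0: [90, 249, 16]
L5 α=3/4: [147/4, 291/4, 139]
L6 α=1/2: [183/8, 1055/8, 159]
= [23, 132, 159]

query (1,2) [L1,L2,L5,L6] — begin 0,0,0
after L1 α=3/4: [105/2, 45/4, 129]
after L2 α=5/7: [110/7, 265/14, 463/7]
after L5 α=1: [201, 188, 134]
after L6 α=1/2: [213/2, 369/2, 95]
→ [106, 184, 95]


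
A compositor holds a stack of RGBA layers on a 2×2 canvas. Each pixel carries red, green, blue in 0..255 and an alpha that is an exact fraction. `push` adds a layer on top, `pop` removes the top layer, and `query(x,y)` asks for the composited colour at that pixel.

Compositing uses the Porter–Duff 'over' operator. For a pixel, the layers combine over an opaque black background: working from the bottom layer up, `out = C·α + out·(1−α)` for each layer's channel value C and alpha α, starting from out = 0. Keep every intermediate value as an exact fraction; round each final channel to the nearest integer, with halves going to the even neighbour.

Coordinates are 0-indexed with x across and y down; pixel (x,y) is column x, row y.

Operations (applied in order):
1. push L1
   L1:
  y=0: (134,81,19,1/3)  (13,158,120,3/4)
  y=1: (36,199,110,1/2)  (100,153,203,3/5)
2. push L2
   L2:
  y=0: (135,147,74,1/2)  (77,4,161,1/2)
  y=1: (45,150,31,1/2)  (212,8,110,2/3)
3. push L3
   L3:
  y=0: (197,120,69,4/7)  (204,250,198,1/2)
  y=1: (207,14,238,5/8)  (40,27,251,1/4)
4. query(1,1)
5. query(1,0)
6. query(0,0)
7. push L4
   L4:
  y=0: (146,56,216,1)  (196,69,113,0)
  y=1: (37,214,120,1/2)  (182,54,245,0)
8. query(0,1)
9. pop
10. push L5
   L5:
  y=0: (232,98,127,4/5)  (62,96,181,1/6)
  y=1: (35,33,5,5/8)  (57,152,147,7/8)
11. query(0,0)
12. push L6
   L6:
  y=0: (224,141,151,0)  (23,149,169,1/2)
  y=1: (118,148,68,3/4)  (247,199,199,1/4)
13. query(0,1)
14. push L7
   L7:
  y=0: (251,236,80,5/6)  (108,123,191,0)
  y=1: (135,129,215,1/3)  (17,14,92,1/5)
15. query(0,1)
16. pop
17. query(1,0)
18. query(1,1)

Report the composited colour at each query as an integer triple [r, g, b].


query (1,1) [L1,L2,L3] — begin 0,0,0
after L1 α=3/5: [60, 459/5, 609/5]
after L2 α=2/3: [484/3, 539/15, 1709/15]
after L3 α=1/4: [131, 337/10, 741/5]
→ [131, 34, 148]

(1,0) stack=L1,L2,L3; from [0,0,0]:
L1 α=3/4: [39/4, 237/2, 90]
L2 α=1/2: [347/8, 245/4, 251/2]
L3 α=1/2: [1979/16, 1245/8, 647/4]
= [124, 156, 162]

query (0,0) [L1,L2,L3] — begin 0,0,0
L1 α=1/3: [134/3, 27, 19/3]
L2 α=1/2: [539/6, 87, 241/6]
L3 α=4/7: [2115/14, 741/7, 793/14]
= [151, 106, 57]

at x=0,y=1 over L1,L2,L3,L4:
L1 α=1/2: [18, 199/2, 55]
L2 α=1/2: [63/2, 499/4, 43]
L3 α=5/8: [2259/16, 1777/32, 1319/8]
L4 α=1/2: [2851/32, 8625/64, 2279/16]
rounded: [89, 135, 142]

(0,0) stack=L1,L2,L3,L5; from [0,0,0]:
after L1 α=1/3: [134/3, 27, 19/3]
after L2 α=1/2: [539/6, 87, 241/6]
after L3 α=4/7: [2115/14, 741/7, 793/14]
after L5 α=4/5: [15107/70, 697/7, 1581/14]
rounded: [216, 100, 113]

at x=0,y=1 over L1,L2,L3,L5,L6:
after L1 α=1/2: [18, 199/2, 55]
after L2 α=1/2: [63/2, 499/4, 43]
after L3 α=5/8: [2259/16, 1777/32, 1319/8]
after L5 α=5/8: [9577/128, 10611/256, 4157/64]
after L6 α=3/4: [54889/512, 124275/1024, 17213/256]
= [107, 121, 67]

at x=0,y=1 over L1,L2,L3,L5,L6,L7:
L1 α=1/2: [18, 199/2, 55]
L2 α=1/2: [63/2, 499/4, 43]
L3 α=5/8: [2259/16, 1777/32, 1319/8]
L5 α=5/8: [9577/128, 10611/256, 4157/64]
L6 α=3/4: [54889/512, 124275/1024, 17213/256]
L7 α=1/3: [89449/768, 63441/512, 14911/128]
rounded: [116, 124, 116]

(1,0) stack=L1,L2,L3,L5,L6; from [0,0,0]:
+L1 (α=3/4) → [39/4, 237/2, 90]
+L2 (α=1/2) → [347/8, 245/4, 251/2]
+L3 (α=1/2) → [1979/16, 1245/8, 647/4]
+L5 (α=1/6) → [3629/32, 2331/16, 3959/24]
+L6 (α=1/2) → [4365/64, 4715/32, 8015/48]
= [68, 147, 167]

query (1,1) [L1,L2,L3,L5,L6] — begin 0,0,0
L1 α=3/5: [60, 459/5, 609/5]
L2 α=2/3: [484/3, 539/15, 1709/15]
L3 α=1/4: [131, 337/10, 741/5]
L5 α=7/8: [265/4, 10977/80, 2943/20]
L6 α=1/4: [1783/16, 48851/320, 12809/80]
→ [111, 153, 160]


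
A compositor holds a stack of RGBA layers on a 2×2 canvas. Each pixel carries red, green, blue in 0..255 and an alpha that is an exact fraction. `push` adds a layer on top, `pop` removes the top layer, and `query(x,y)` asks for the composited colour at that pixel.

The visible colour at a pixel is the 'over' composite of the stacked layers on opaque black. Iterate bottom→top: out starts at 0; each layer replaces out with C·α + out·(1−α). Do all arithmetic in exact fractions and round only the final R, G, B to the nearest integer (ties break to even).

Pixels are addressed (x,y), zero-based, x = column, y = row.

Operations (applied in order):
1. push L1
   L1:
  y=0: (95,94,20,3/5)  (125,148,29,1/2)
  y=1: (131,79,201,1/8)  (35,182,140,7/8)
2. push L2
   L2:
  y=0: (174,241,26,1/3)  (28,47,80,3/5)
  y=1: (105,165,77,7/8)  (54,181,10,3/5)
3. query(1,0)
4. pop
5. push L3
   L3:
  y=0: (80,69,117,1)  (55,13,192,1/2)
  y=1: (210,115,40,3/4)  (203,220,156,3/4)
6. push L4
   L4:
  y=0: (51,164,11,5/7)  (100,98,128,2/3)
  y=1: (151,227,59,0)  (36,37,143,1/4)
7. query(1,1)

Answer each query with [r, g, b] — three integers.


(1,0) stack=L1,L2; from [0,0,0]:
+L1 (α=1/2) → [125/2, 74, 29/2]
+L2 (α=3/5) → [209/5, 289/5, 269/5]
rounded: [42, 58, 54]

query (1,1) [L1,L3,L4] — begin 0,0,0
after L1 α=7/8: [245/8, 637/4, 245/2]
after L3 α=3/4: [5117/32, 3277/16, 1181/8]
after L4 α=1/4: [16503/128, 10423/64, 4687/32]
rounded: [129, 163, 146]


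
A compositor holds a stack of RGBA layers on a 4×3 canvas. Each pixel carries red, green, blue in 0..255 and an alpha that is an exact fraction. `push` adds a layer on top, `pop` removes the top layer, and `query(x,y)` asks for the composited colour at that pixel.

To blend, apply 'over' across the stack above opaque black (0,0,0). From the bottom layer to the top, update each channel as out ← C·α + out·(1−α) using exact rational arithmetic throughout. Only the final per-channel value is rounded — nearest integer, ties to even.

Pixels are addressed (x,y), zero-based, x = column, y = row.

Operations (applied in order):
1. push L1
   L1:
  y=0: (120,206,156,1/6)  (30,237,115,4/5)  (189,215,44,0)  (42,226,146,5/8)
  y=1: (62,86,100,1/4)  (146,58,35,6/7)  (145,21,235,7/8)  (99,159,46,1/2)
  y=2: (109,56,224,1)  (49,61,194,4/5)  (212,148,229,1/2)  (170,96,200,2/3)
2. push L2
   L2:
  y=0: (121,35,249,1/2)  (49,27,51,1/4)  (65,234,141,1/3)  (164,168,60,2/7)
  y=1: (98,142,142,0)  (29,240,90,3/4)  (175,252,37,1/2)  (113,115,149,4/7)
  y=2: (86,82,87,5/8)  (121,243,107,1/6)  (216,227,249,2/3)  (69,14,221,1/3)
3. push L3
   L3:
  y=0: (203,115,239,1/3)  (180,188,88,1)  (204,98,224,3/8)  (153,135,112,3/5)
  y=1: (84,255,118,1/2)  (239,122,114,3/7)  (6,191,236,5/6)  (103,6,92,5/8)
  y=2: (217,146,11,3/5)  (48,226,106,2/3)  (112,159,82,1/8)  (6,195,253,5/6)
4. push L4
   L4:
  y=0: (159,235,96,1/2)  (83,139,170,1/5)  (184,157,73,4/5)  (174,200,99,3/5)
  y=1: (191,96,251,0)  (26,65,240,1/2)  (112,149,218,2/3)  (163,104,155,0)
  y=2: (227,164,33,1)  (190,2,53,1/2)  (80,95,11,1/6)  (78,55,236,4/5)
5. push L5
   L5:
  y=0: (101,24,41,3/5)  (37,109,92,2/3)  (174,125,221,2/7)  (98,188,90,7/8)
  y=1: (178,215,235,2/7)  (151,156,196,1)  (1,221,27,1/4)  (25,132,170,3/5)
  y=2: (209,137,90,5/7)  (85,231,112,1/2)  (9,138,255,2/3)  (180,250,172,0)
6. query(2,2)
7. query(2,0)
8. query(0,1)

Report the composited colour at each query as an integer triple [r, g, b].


at x=2,y=2 over L1,L2,L3,L4,L5:
after L1 α=1/2: [106, 74, 229/2]
after L2 α=2/3: [538/3, 176, 1225/6]
after L3 α=1/8: [2051/12, 1391/8, 9067/48]
after L4 α=1/6: [11215/72, 7715/48, 45863/288]
after L5 α=2/3: [12511/216, 20963/144, 192743/864]
→ [58, 146, 223]

at x=2,y=0 over L1,L2,L3,L4,L5:
L1 α=0: [0, 0, 0]
L2 α=1/3: [65/3, 78, 47]
L3 α=3/8: [2161/24, 171/2, 907/8]
L4 α=4/5: [3965/24, 1427/10, 3243/40]
L5 α=2/7: [28177/168, 1927/14, 6779/56]
= [168, 138, 121]

query (0,1) [L1,L2,L3,L4,L5] — begin 0,0,0
L1 α=1/4: [31/2, 43/2, 25]
L2 α=0: [31/2, 43/2, 25]
L3 α=1/2: [199/4, 553/4, 143/2]
L4 α=0: [199/4, 553/4, 143/2]
L5 α=2/7: [2419/28, 4485/28, 1655/14]
= [86, 160, 118]
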